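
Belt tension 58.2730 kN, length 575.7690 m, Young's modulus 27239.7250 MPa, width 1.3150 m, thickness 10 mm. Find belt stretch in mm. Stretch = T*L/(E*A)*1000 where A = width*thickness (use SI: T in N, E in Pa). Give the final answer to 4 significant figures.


A = 1.3150 * 0.01 = 0.01315 m^2
Stretch = 58.2730*1000 * 575.7690 / (27239.7250e6 * 0.01315) * 1000
Stretch = 93.67 mm


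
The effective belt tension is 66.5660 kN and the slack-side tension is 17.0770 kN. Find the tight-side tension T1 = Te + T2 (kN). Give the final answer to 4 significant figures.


T1 = Te + T2 = 66.5660 + 17.0770
T1 = 83.64 kN


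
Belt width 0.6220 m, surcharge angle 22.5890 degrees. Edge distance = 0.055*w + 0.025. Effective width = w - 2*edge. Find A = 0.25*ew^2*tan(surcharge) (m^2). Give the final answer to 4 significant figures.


edge = 0.055*0.6220 + 0.025 = 0.05921 m
ew = 0.6220 - 2*0.05921 = 0.50358 m
A = 0.25 * 0.50358^2 * tan(22.5890 deg)
A = 0.02638 m^2


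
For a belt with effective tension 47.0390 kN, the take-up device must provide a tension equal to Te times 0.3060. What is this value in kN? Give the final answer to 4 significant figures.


T_tu = 47.0390 * 0.3060
T_tu = 14.39 kN


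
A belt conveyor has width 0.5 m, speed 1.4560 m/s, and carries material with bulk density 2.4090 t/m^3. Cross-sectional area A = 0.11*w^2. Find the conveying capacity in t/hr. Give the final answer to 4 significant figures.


A = 0.11 * 0.5^2 = 0.0275 m^2
C = 0.0275 * 1.4560 * 2.4090 * 3600
C = 347.2 t/hr


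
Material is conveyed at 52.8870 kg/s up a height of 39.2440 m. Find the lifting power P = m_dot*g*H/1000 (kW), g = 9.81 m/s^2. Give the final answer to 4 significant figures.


P = 52.8870 * 9.81 * 39.2440 / 1000
P = 20.36 kW


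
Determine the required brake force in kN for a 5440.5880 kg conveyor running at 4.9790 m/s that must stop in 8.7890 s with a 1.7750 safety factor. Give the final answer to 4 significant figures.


F = 5440.5880 * 4.9790 / 8.7890 * 1.7750 / 1000
F = 5.471 kN


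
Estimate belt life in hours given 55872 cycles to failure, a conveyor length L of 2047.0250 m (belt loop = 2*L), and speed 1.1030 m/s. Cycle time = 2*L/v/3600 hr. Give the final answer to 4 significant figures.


cycle_time = 2 * 2047.0250 / 1.1030 / 3600 = 1.03104 hr
life = 55872 * 1.03104 = 57610 hours


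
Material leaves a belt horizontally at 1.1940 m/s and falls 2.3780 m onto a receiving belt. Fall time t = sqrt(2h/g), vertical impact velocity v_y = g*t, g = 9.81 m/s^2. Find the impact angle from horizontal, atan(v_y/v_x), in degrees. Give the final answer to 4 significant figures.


t = sqrt(2*2.3780/9.81) = 0.696284 s
v_y = 9.81 * 0.696284 = 6.83055 m/s
angle = atan(6.83055 / 1.1940) = 80.08 deg


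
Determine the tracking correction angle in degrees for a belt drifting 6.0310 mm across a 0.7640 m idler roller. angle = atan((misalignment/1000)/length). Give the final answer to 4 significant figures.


misalign_m = 6.0310 / 1000 = 0.006031 m
angle = atan(0.006031 / 0.7640)
angle = 0.4523 deg


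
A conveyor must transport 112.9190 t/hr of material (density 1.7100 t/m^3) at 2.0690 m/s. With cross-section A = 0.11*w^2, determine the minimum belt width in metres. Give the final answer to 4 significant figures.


A_req = 112.9190 / (2.0690 * 1.7100 * 3600) = 0.0088656 m^2
w = sqrt(0.0088656 / 0.11)
w = 0.2839 m


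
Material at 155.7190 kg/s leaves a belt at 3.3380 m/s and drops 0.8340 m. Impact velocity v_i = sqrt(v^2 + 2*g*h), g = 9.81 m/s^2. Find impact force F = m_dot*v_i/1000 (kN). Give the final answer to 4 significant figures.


v_i = sqrt(3.3380^2 + 2*9.81*0.8340) = 5.24455 m/s
F = 155.7190 * 5.24455 / 1000
F = 0.8167 kN


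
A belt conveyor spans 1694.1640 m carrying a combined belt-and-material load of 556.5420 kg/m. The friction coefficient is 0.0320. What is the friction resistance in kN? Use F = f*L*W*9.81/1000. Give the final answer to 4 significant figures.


F = 0.0320 * 1694.1640 * 556.5420 * 9.81 / 1000
F = 296.0 kN


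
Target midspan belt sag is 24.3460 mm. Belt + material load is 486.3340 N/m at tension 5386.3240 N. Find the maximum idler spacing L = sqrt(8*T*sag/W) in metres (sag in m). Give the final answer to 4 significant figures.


sag = 24.3460/1000 = 0.024346 m
L = sqrt(8 * 5386.3240 * 0.024346 / 486.3340)
L = 1.469 m


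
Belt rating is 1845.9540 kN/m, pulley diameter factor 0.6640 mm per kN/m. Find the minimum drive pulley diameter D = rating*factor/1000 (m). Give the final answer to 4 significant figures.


D = 1845.9540 * 0.6640 / 1000
D = 1.226 m


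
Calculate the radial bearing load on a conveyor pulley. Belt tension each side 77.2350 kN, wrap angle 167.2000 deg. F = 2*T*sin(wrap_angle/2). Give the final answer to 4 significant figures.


F = 2 * 77.2350 * sin(167.2000/2 deg)
F = 153.5 kN


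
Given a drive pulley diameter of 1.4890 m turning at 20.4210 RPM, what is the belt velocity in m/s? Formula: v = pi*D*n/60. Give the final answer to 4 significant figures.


v = pi * 1.4890 * 20.4210 / 60
v = 1.592 m/s


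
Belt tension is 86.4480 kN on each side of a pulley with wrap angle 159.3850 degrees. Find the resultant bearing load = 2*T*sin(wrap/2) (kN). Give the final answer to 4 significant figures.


F = 2 * 86.4480 * sin(159.3850/2 deg)
F = 170.1 kN


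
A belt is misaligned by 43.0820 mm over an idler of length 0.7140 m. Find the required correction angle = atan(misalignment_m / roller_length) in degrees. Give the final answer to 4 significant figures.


misalign_m = 43.0820 / 1000 = 0.043082 m
angle = atan(0.043082 / 0.7140)
angle = 3.453 deg


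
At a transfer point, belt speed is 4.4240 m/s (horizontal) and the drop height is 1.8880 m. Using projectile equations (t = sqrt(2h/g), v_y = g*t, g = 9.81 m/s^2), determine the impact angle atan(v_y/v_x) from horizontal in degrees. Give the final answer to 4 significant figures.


t = sqrt(2*1.8880/9.81) = 0.620414 s
v_y = 9.81 * 0.620414 = 6.08626 m/s
angle = atan(6.08626 / 4.4240) = 53.99 deg


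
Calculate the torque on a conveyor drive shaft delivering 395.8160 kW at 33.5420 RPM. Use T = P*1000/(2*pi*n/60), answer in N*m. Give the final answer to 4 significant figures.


omega = 2*pi*33.5420/60 = 3.51251 rad/s
T = 395.8160*1000 / 3.51251
T = 112700 N*m


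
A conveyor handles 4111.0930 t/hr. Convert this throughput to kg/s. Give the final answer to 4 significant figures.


m_dot = 4111.0930 * 1000 / 3600
m_dot = 1142 kg/s


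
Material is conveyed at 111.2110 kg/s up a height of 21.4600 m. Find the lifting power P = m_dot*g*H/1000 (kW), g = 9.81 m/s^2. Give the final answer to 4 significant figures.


P = 111.2110 * 9.81 * 21.4600 / 1000
P = 23.41 kW


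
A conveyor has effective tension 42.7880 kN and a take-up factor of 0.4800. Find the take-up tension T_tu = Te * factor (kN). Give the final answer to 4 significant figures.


T_tu = 42.7880 * 0.4800
T_tu = 20.54 kN


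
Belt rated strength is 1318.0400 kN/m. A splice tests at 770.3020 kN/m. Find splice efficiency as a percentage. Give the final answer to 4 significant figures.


Eff = 770.3020 / 1318.0400 * 100
Eff = 58.44 %


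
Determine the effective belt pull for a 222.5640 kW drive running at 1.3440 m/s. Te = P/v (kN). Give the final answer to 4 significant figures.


Te = P / v = 222.5640 / 1.3440
Te = 165.6 kN


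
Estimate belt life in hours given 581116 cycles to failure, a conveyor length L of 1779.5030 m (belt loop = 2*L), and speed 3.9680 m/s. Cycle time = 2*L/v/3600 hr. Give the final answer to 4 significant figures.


cycle_time = 2 * 1779.5030 / 3.9680 / 3600 = 0.249146 hr
life = 581116 * 0.249146 = 144800 hours


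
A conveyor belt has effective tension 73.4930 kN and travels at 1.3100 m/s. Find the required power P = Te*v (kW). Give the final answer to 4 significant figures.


P = Te * v = 73.4930 * 1.3100
P = 96.28 kW


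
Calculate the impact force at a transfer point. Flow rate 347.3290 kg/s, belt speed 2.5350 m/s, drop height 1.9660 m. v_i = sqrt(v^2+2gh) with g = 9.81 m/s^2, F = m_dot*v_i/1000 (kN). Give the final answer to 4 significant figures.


v_i = sqrt(2.5350^2 + 2*9.81*1.9660) = 6.70814 m/s
F = 347.3290 * 6.70814 / 1000
F = 2.330 kN


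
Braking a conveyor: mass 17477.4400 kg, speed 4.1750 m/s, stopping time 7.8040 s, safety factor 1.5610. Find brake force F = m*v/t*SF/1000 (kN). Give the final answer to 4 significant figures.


F = 17477.4400 * 4.1750 / 7.8040 * 1.5610 / 1000
F = 14.60 kN


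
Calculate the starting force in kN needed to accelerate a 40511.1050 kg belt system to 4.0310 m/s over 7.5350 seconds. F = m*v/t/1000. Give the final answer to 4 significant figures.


F = 40511.1050 * 4.0310 / 7.5350 / 1000
F = 21.67 kN


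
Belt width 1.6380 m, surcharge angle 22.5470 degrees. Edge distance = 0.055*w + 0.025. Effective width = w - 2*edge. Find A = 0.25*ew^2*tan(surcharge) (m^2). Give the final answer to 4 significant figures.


edge = 0.055*1.6380 + 0.025 = 0.11509 m
ew = 1.6380 - 2*0.11509 = 1.40782 m
A = 0.25 * 1.40782^2 * tan(22.5470 deg)
A = 0.2057 m^2


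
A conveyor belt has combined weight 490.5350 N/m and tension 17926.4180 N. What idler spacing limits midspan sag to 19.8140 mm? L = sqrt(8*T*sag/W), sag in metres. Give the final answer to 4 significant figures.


sag = 19.8140/1000 = 0.019814 m
L = sqrt(8 * 17926.4180 * 0.019814 / 490.5350)
L = 2.407 m


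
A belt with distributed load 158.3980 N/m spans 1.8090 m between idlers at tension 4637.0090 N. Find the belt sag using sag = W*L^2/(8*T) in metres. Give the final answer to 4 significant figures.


sag = 158.3980 * 1.8090^2 / (8 * 4637.0090)
sag = 0.01397 m


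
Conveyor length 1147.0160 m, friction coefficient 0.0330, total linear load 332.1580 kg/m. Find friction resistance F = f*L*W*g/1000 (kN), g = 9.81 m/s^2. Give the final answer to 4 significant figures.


F = 0.0330 * 1147.0160 * 332.1580 * 9.81 / 1000
F = 123.3 kN


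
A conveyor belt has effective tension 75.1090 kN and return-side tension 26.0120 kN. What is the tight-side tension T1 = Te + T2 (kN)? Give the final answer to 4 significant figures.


T1 = Te + T2 = 75.1090 + 26.0120
T1 = 101.1 kN


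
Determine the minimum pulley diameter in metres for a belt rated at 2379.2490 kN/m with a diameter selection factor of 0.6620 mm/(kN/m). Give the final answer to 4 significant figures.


D = 2379.2490 * 0.6620 / 1000
D = 1.575 m


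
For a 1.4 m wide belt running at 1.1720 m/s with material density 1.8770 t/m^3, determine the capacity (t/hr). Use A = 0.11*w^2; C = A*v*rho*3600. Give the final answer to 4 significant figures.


A = 0.11 * 1.4^2 = 0.2156 m^2
C = 0.2156 * 1.1720 * 1.8770 * 3600
C = 1707 t/hr


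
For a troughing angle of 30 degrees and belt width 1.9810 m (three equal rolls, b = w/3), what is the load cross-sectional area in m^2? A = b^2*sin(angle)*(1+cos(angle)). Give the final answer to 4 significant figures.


b = 1.9810/3 = 0.660333 m
A = 0.660333^2 * sin(30 deg) * (1 + cos(30 deg))
A = 0.4068 m^2


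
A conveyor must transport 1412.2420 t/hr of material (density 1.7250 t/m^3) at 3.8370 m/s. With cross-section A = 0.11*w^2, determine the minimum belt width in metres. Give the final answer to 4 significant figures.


A_req = 1412.2420 / (3.8370 * 1.7250 * 3600) = 0.0592687 m^2
w = sqrt(0.0592687 / 0.11)
w = 0.7340 m


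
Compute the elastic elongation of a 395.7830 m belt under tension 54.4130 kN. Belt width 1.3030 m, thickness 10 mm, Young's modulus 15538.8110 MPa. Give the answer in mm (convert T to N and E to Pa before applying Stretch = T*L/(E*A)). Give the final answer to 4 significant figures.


A = 1.3030 * 0.01 = 0.01303 m^2
Stretch = 54.4130*1000 * 395.7830 / (15538.8110e6 * 0.01303) * 1000
Stretch = 106.4 mm


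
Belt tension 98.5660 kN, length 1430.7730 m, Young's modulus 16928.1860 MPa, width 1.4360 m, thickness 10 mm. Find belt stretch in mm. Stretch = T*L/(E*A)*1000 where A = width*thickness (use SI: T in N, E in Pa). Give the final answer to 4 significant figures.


A = 1.4360 * 0.01 = 0.01436 m^2
Stretch = 98.5660*1000 * 1430.7730 / (16928.1860e6 * 0.01436) * 1000
Stretch = 580.1 mm


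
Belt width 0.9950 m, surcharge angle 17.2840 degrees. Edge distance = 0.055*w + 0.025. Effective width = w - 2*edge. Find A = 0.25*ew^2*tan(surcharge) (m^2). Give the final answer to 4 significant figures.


edge = 0.055*0.9950 + 0.025 = 0.079725 m
ew = 0.9950 - 2*0.079725 = 0.83555 m
A = 0.25 * 0.83555^2 * tan(17.2840 deg)
A = 0.05431 m^2


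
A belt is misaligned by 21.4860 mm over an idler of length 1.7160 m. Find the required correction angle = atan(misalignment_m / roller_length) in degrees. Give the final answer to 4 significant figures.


misalign_m = 21.4860 / 1000 = 0.021486 m
angle = atan(0.021486 / 1.7160)
angle = 0.7174 deg


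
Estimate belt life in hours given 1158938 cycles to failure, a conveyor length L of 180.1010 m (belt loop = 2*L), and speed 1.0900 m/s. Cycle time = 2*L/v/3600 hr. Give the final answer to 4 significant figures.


cycle_time = 2 * 180.1010 / 1.0900 / 3600 = 0.0917946 hr
life = 1158938 * 0.0917946 = 106400 hours


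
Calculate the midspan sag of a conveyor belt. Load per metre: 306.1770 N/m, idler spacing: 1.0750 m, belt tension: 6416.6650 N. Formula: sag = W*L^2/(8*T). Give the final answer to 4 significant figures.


sag = 306.1770 * 1.0750^2 / (8 * 6416.6650)
sag = 0.006893 m


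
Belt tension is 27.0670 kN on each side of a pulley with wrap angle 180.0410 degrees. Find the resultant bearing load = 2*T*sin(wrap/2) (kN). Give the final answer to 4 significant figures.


F = 2 * 27.0670 * sin(180.0410/2 deg)
F = 54.13 kN


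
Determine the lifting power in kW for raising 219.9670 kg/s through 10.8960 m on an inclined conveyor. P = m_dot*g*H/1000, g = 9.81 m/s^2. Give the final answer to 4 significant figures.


P = 219.9670 * 9.81 * 10.8960 / 1000
P = 23.51 kW


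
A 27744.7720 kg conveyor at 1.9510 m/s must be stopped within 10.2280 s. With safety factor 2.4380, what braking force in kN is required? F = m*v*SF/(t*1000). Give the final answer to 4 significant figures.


F = 27744.7720 * 1.9510 / 10.2280 * 2.4380 / 1000
F = 12.90 kN


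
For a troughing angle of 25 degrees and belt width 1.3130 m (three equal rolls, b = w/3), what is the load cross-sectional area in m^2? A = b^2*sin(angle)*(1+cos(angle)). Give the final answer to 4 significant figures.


b = 1.3130/3 = 0.437667 m
A = 0.437667^2 * sin(25 deg) * (1 + cos(25 deg))
A = 0.1543 m^2


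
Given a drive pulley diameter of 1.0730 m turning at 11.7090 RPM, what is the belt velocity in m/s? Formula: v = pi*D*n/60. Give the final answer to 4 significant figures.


v = pi * 1.0730 * 11.7090 / 60
v = 0.6578 m/s


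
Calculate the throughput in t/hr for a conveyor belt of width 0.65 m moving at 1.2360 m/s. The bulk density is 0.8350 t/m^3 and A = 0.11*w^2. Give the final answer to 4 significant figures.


A = 0.11 * 0.65^2 = 0.046475 m^2
C = 0.046475 * 1.2360 * 0.8350 * 3600
C = 172.7 t/hr


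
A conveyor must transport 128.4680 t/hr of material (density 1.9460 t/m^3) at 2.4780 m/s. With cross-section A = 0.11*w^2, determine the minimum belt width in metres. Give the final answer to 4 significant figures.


A_req = 128.4680 / (2.4780 * 1.9460 * 3600) = 0.00740028 m^2
w = sqrt(0.00740028 / 0.11)
w = 0.2594 m


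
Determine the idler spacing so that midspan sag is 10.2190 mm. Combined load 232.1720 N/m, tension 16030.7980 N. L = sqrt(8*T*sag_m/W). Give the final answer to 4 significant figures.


sag = 10.2190/1000 = 0.010219 m
L = sqrt(8 * 16030.7980 * 0.010219 / 232.1720)
L = 2.376 m


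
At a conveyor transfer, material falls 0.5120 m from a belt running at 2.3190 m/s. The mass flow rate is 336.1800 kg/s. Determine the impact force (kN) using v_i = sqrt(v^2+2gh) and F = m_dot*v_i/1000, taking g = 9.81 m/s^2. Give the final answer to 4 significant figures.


v_i = sqrt(2.3190^2 + 2*9.81*0.5120) = 3.92724 m/s
F = 336.1800 * 3.92724 / 1000
F = 1.320 kN


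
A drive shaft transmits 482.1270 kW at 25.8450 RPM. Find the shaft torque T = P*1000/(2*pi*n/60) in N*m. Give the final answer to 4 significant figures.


omega = 2*pi*25.8450/60 = 2.70648 rad/s
T = 482.1270*1000 / 2.70648
T = 178100 N*m


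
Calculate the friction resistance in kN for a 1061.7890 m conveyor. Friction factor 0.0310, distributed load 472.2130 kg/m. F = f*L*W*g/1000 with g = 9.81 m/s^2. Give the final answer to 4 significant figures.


F = 0.0310 * 1061.7890 * 472.2130 * 9.81 / 1000
F = 152.5 kN


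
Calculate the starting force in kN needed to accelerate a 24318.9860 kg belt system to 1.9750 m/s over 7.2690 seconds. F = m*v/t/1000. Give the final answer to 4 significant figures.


F = 24318.9860 * 1.9750 / 7.2690 / 1000
F = 6.608 kN


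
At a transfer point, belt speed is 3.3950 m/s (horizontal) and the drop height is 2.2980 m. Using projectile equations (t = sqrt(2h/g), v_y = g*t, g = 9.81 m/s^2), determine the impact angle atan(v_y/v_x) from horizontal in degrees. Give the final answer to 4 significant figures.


t = sqrt(2*2.2980/9.81) = 0.684472 s
v_y = 9.81 * 0.684472 = 6.71467 m/s
angle = atan(6.71467 / 3.3950) = 63.18 deg


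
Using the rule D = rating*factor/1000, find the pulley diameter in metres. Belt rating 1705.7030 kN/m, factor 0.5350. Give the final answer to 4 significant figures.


D = 1705.7030 * 0.5350 / 1000
D = 0.9126 m


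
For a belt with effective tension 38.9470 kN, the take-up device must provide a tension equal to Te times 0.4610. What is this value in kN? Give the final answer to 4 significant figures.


T_tu = 38.9470 * 0.4610
T_tu = 17.95 kN


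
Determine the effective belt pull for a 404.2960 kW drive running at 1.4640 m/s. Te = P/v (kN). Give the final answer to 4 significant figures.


Te = P / v = 404.2960 / 1.4640
Te = 276.2 kN


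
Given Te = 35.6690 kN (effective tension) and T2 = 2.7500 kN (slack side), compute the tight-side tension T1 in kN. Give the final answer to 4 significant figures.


T1 = Te + T2 = 35.6690 + 2.7500
T1 = 38.42 kN


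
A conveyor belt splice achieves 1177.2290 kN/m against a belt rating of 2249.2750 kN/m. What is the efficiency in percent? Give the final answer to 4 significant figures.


Eff = 1177.2290 / 2249.2750 * 100
Eff = 52.34 %


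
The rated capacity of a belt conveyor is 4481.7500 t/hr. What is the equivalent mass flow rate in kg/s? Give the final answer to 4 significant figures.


m_dot = 4481.7500 * 1000 / 3600
m_dot = 1245 kg/s


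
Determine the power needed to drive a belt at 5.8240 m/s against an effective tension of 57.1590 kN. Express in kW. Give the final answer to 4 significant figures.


P = Te * v = 57.1590 * 5.8240
P = 332.9 kW


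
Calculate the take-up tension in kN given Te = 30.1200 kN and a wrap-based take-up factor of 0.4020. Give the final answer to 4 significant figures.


T_tu = 30.1200 * 0.4020
T_tu = 12.11 kN


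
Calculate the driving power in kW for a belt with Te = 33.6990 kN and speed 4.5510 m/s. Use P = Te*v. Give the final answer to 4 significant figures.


P = Te * v = 33.6990 * 4.5510
P = 153.4 kW


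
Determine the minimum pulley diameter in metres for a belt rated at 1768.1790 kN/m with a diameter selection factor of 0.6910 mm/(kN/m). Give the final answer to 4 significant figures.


D = 1768.1790 * 0.6910 / 1000
D = 1.222 m


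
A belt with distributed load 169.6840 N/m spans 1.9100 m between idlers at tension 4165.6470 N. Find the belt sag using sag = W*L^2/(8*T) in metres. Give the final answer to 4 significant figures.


sag = 169.6840 * 1.9100^2 / (8 * 4165.6470)
sag = 0.01858 m


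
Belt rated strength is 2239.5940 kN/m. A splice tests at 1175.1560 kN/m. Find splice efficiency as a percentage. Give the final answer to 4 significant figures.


Eff = 1175.1560 / 2239.5940 * 100
Eff = 52.47 %


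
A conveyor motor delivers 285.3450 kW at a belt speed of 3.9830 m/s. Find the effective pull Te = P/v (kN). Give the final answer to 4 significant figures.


Te = P / v = 285.3450 / 3.9830
Te = 71.64 kN


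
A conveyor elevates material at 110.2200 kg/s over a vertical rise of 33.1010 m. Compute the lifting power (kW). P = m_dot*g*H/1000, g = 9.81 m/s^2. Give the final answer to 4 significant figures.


P = 110.2200 * 9.81 * 33.1010 / 1000
P = 35.79 kW


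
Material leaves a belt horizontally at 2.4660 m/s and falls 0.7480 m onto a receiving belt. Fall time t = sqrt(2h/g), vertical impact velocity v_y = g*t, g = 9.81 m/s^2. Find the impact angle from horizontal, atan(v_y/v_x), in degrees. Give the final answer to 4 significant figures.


t = sqrt(2*0.7480/9.81) = 0.390509 s
v_y = 9.81 * 0.390509 = 3.83089 m/s
angle = atan(3.83089 / 2.4660) = 57.23 deg


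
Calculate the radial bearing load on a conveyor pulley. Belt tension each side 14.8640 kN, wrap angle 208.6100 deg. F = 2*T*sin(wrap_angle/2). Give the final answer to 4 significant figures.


F = 2 * 14.8640 * sin(208.6100/2 deg)
F = 28.81 kN


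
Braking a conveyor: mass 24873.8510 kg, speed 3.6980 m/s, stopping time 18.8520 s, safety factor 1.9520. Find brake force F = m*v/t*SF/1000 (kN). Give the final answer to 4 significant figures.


F = 24873.8510 * 3.6980 / 18.8520 * 1.9520 / 1000
F = 9.524 kN


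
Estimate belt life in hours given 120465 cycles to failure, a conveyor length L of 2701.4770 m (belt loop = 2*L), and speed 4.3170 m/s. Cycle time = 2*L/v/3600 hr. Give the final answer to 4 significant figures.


cycle_time = 2 * 2701.4770 / 4.3170 / 3600 = 0.347654 hr
life = 120465 * 0.347654 = 41880 hours


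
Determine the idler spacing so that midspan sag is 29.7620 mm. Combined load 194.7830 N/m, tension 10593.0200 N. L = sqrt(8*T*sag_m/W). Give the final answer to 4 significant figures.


sag = 29.7620/1000 = 0.029762 m
L = sqrt(8 * 10593.0200 * 0.029762 / 194.7830)
L = 3.598 m


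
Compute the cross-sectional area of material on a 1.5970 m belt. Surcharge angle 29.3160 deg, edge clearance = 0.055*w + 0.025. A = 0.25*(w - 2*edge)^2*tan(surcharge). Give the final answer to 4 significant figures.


edge = 0.055*1.5970 + 0.025 = 0.112835 m
ew = 1.5970 - 2*0.112835 = 1.37133 m
A = 0.25 * 1.37133^2 * tan(29.3160 deg)
A = 0.2640 m^2


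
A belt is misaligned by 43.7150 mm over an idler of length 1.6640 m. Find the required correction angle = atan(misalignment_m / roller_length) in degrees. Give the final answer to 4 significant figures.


misalign_m = 43.7150 / 1000 = 0.043715 m
angle = atan(0.043715 / 1.6640)
angle = 1.505 deg


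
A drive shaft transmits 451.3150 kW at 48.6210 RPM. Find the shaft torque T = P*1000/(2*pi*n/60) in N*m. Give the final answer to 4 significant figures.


omega = 2*pi*48.6210/60 = 5.09158 rad/s
T = 451.3150*1000 / 5.09158
T = 88640 N*m


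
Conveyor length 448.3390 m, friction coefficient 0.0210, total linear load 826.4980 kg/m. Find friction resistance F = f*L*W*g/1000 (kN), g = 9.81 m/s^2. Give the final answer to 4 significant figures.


F = 0.0210 * 448.3390 * 826.4980 * 9.81 / 1000
F = 76.34 kN


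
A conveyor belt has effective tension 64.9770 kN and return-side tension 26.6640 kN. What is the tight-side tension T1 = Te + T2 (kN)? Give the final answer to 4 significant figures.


T1 = Te + T2 = 64.9770 + 26.6640
T1 = 91.64 kN


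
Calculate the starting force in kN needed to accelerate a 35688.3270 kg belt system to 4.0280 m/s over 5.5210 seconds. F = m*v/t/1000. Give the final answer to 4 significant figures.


F = 35688.3270 * 4.0280 / 5.5210 / 1000
F = 26.04 kN


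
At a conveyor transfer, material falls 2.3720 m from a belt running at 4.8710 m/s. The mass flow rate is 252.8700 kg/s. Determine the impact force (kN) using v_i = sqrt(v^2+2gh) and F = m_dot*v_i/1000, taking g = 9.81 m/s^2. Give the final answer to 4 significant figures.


v_i = sqrt(4.8710^2 + 2*9.81*2.3720) = 8.38244 m/s
F = 252.8700 * 8.38244 / 1000
F = 2.120 kN


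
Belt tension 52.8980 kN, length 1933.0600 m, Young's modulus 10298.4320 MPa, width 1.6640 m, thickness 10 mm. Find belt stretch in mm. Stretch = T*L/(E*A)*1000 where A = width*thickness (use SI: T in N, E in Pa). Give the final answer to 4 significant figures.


A = 1.6640 * 0.01 = 0.01664 m^2
Stretch = 52.8980*1000 * 1933.0600 / (10298.4320e6 * 0.01664) * 1000
Stretch = 596.7 mm


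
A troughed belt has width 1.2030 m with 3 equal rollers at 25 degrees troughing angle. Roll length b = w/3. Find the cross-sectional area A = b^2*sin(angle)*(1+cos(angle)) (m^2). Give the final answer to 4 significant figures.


b = 1.2030/3 = 0.401 m
A = 0.401^2 * sin(25 deg) * (1 + cos(25 deg))
A = 0.1295 m^2


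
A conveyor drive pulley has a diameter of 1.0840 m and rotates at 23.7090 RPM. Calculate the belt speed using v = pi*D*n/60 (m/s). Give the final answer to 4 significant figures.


v = pi * 1.0840 * 23.7090 / 60
v = 1.346 m/s


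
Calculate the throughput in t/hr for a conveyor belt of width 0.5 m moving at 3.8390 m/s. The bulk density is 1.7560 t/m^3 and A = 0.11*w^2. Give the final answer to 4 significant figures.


A = 0.11 * 0.5^2 = 0.0275 m^2
C = 0.0275 * 3.8390 * 1.7560 * 3600
C = 667.4 t/hr


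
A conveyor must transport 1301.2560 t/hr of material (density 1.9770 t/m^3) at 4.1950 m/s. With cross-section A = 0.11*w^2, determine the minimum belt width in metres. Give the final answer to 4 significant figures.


A_req = 1301.2560 / (4.1950 * 1.9770 * 3600) = 0.0435835 m^2
w = sqrt(0.0435835 / 0.11)
w = 0.6295 m


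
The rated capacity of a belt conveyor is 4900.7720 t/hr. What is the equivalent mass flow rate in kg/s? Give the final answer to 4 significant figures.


m_dot = 4900.7720 * 1000 / 3600
m_dot = 1361 kg/s


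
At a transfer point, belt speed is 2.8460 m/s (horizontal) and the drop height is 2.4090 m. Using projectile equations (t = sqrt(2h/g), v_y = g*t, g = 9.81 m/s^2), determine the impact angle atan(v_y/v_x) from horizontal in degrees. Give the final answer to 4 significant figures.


t = sqrt(2*2.4090/9.81) = 0.700808 s
v_y = 9.81 * 0.700808 = 6.87493 m/s
angle = atan(6.87493 / 2.8460) = 67.51 deg


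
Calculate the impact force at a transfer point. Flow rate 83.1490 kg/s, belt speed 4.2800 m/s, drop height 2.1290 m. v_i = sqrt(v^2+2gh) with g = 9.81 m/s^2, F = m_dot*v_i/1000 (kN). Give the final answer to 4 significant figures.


v_i = sqrt(4.2800^2 + 2*9.81*2.1290) = 7.75173 m/s
F = 83.1490 * 7.75173 / 1000
F = 0.6445 kN


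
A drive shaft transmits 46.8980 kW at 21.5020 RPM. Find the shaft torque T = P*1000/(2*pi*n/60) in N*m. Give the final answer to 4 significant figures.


omega = 2*pi*21.5020/60 = 2.25168 rad/s
T = 46.8980*1000 / 2.25168
T = 20830 N*m


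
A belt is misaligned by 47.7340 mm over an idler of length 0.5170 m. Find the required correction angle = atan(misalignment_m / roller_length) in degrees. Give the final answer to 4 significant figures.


misalign_m = 47.7340 / 1000 = 0.047734 m
angle = atan(0.047734 / 0.5170)
angle = 5.275 deg


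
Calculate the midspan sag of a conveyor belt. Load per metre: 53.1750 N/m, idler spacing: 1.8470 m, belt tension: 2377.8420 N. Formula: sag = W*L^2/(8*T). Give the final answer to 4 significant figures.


sag = 53.1750 * 1.8470^2 / (8 * 2377.8420)
sag = 0.009536 m


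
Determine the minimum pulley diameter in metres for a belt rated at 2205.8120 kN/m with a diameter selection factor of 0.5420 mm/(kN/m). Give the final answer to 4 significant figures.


D = 2205.8120 * 0.5420 / 1000
D = 1.196 m


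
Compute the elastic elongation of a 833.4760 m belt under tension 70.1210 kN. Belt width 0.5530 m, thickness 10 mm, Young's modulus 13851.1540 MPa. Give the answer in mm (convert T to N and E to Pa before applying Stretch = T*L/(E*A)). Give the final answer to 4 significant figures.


A = 0.5530 * 0.01 = 0.00553 m^2
Stretch = 70.1210*1000 * 833.4760 / (13851.1540e6 * 0.00553) * 1000
Stretch = 763.0 mm


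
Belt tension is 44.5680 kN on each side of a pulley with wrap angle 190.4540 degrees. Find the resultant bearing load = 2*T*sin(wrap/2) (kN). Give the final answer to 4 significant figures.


F = 2 * 44.5680 * sin(190.4540/2 deg)
F = 88.77 kN


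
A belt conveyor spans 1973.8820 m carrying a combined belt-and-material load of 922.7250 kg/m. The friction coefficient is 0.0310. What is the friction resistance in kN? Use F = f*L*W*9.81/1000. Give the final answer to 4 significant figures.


F = 0.0310 * 1973.8820 * 922.7250 * 9.81 / 1000
F = 553.9 kN


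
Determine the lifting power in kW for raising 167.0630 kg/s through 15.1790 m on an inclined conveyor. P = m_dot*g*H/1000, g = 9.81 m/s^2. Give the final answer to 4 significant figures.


P = 167.0630 * 9.81 * 15.1790 / 1000
P = 24.88 kW


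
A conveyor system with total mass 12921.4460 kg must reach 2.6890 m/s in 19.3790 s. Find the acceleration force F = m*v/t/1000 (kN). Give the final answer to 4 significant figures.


F = 12921.4460 * 2.6890 / 19.3790 / 1000
F = 1.793 kN


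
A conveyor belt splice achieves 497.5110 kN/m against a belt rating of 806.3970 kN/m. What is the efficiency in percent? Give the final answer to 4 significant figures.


Eff = 497.5110 / 806.3970 * 100
Eff = 61.70 %


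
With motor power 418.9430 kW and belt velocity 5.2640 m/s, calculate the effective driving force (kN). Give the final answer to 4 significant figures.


Te = P / v = 418.9430 / 5.2640
Te = 79.59 kN


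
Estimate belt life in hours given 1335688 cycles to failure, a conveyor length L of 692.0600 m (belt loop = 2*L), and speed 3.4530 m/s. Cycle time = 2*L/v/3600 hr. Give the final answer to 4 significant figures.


cycle_time = 2 * 692.0600 / 3.4530 / 3600 = 0.111346 hr
life = 1335688 * 0.111346 = 148700 hours


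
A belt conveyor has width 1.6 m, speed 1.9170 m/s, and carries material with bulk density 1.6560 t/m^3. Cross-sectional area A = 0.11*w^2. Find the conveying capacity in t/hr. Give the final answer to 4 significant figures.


A = 0.11 * 1.6^2 = 0.2816 m^2
C = 0.2816 * 1.9170 * 1.6560 * 3600
C = 3218 t/hr


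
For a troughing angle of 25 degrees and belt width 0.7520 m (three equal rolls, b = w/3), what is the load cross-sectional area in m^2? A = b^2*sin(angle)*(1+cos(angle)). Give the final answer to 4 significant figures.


b = 0.7520/3 = 0.250667 m
A = 0.250667^2 * sin(25 deg) * (1 + cos(25 deg))
A = 0.05062 m^2


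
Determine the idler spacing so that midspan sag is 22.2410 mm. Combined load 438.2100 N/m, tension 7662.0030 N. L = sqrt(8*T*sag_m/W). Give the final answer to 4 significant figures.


sag = 22.2410/1000 = 0.022241 m
L = sqrt(8 * 7662.0030 * 0.022241 / 438.2100)
L = 1.764 m


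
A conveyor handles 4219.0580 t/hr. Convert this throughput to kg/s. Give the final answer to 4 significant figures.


m_dot = 4219.0580 * 1000 / 3600
m_dot = 1172 kg/s


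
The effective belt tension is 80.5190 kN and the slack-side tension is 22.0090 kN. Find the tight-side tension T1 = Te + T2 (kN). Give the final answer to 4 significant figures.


T1 = Te + T2 = 80.5190 + 22.0090
T1 = 102.5 kN


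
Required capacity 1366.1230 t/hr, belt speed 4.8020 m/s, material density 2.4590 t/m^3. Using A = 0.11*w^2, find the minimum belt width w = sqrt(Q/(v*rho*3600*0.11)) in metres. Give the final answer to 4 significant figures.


A_req = 1366.1230 / (4.8020 * 2.4590 * 3600) = 0.0321371 m^2
w = sqrt(0.0321371 / 0.11)
w = 0.5405 m


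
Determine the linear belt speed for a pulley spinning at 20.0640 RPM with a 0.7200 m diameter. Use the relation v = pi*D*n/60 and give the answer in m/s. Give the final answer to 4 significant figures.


v = pi * 0.7200 * 20.0640 / 60
v = 0.7564 m/s


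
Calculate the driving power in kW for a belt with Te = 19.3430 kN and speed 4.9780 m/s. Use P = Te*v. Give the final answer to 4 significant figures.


P = Te * v = 19.3430 * 4.9780
P = 96.29 kW


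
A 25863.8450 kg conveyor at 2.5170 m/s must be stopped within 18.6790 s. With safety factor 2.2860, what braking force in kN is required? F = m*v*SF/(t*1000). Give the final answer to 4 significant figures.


F = 25863.8450 * 2.5170 / 18.6790 * 2.2860 / 1000
F = 7.967 kN


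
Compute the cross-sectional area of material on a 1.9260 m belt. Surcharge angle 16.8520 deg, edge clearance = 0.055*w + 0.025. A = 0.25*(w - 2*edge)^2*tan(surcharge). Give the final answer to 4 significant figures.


edge = 0.055*1.9260 + 0.025 = 0.13093 m
ew = 1.9260 - 2*0.13093 = 1.66414 m
A = 0.25 * 1.66414^2 * tan(16.8520 deg)
A = 0.2097 m^2


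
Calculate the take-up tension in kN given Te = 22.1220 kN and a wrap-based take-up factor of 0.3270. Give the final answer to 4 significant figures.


T_tu = 22.1220 * 0.3270
T_tu = 7.234 kN


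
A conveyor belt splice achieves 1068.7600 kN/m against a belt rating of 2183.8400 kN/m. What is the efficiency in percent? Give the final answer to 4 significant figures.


Eff = 1068.7600 / 2183.8400 * 100
Eff = 48.94 %


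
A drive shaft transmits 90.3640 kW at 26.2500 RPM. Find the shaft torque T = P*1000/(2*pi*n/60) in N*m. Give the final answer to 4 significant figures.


omega = 2*pi*26.2500/60 = 2.74889 rad/s
T = 90.3640*1000 / 2.74889
T = 32870 N*m


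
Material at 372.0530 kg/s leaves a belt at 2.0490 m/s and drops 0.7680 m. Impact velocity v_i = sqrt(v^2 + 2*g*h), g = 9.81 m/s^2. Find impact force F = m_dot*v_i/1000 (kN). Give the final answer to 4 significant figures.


v_i = sqrt(2.0490^2 + 2*9.81*0.7680) = 4.38937 m/s
F = 372.0530 * 4.38937 / 1000
F = 1.633 kN


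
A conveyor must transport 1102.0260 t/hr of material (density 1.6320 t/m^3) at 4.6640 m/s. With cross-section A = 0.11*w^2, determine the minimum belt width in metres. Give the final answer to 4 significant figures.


A_req = 1102.0260 / (4.6640 * 1.6320 * 3600) = 0.0402171 m^2
w = sqrt(0.0402171 / 0.11)
w = 0.6047 m


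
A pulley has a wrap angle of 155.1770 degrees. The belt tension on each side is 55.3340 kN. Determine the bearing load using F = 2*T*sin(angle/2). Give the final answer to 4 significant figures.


F = 2 * 55.3340 * sin(155.1770/2 deg)
F = 108.1 kN


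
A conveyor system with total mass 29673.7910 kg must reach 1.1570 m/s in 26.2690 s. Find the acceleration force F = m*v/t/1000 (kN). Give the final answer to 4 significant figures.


F = 29673.7910 * 1.1570 / 26.2690 / 1000
F = 1.307 kN


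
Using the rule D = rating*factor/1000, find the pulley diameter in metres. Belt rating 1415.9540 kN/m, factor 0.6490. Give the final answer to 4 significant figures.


D = 1415.9540 * 0.6490 / 1000
D = 0.9190 m


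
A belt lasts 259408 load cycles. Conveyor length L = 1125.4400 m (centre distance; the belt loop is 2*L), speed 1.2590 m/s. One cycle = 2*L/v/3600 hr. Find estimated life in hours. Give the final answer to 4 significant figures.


cycle_time = 2 * 1125.4400 / 1.2590 / 3600 = 0.49662 hr
life = 259408 * 0.49662 = 128800 hours


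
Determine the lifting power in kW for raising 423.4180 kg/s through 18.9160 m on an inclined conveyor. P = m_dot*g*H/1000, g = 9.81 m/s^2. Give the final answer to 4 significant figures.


P = 423.4180 * 9.81 * 18.9160 / 1000
P = 78.57 kW


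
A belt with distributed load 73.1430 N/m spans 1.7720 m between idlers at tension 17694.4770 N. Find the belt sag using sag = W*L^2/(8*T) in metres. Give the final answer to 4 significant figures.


sag = 73.1430 * 1.7720^2 / (8 * 17694.4770)
sag = 0.001622 m


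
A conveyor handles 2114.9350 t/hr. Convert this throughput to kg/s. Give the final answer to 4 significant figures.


m_dot = 2114.9350 * 1000 / 3600
m_dot = 587.5 kg/s


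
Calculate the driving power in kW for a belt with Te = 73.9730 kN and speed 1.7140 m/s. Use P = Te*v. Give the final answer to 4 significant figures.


P = Te * v = 73.9730 * 1.7140
P = 126.8 kW


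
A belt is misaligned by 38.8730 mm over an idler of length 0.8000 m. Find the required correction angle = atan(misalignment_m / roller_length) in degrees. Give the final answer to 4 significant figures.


misalign_m = 38.8730 / 1000 = 0.038873 m
angle = atan(0.038873 / 0.8000)
angle = 2.782 deg


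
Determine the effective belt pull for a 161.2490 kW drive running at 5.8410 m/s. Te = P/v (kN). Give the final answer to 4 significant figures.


Te = P / v = 161.2490 / 5.8410
Te = 27.61 kN


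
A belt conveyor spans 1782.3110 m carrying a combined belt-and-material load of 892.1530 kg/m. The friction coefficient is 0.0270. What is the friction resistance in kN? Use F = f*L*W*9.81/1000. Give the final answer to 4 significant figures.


F = 0.0270 * 1782.3110 * 892.1530 * 9.81 / 1000
F = 421.2 kN


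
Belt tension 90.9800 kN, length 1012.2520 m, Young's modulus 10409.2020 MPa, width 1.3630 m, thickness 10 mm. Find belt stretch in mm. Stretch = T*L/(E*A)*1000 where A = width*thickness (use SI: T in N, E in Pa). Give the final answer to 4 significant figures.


A = 1.3630 * 0.01 = 0.01363 m^2
Stretch = 90.9800*1000 * 1012.2520 / (10409.2020e6 * 0.01363) * 1000
Stretch = 649.1 mm


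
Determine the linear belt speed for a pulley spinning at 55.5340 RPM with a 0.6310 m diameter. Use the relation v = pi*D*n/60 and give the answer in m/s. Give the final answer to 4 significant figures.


v = pi * 0.6310 * 55.5340 / 60
v = 1.835 m/s


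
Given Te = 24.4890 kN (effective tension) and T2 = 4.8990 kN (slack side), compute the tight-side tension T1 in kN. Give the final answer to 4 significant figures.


T1 = Te + T2 = 24.4890 + 4.8990
T1 = 29.39 kN


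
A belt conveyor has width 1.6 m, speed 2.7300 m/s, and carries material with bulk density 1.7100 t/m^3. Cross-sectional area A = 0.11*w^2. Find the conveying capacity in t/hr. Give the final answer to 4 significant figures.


A = 0.11 * 1.6^2 = 0.2816 m^2
C = 0.2816 * 2.7300 * 1.7100 * 3600
C = 4733 t/hr


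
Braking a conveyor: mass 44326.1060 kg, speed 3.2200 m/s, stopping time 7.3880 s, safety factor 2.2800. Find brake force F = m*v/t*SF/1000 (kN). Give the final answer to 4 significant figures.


F = 44326.1060 * 3.2200 / 7.3880 * 2.2800 / 1000
F = 44.05 kN


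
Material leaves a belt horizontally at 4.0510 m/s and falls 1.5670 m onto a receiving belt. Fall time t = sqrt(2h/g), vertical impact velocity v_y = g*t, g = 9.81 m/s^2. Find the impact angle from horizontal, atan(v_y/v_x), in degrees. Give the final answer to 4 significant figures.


t = sqrt(2*1.5670/9.81) = 0.565217 s
v_y = 9.81 * 0.565217 = 5.54478 m/s
angle = atan(5.54478 / 4.0510) = 53.85 deg


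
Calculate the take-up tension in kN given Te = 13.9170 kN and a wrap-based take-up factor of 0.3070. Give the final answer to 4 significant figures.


T_tu = 13.9170 * 0.3070
T_tu = 4.273 kN


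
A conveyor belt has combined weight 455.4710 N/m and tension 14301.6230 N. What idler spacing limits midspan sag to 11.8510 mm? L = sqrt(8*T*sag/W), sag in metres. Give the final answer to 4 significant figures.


sag = 11.8510/1000 = 0.011851 m
L = sqrt(8 * 14301.6230 * 0.011851 / 455.4710)
L = 1.725 m


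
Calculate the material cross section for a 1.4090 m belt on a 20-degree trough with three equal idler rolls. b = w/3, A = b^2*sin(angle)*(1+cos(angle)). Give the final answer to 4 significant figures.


b = 1.4090/3 = 0.469667 m
A = 0.469667^2 * sin(20 deg) * (1 + cos(20 deg))
A = 0.1463 m^2


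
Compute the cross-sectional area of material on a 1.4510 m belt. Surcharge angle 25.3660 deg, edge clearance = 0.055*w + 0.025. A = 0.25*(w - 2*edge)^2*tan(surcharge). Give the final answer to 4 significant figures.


edge = 0.055*1.4510 + 0.025 = 0.104805 m
ew = 1.4510 - 2*0.104805 = 1.24139 m
A = 0.25 * 1.24139^2 * tan(25.3660 deg)
A = 0.1827 m^2


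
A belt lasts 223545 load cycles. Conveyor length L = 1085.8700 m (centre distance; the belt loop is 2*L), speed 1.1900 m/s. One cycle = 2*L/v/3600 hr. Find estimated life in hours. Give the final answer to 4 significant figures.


cycle_time = 2 * 1085.8700 / 1.1900 / 3600 = 0.506942 hr
life = 223545 * 0.506942 = 113300 hours
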